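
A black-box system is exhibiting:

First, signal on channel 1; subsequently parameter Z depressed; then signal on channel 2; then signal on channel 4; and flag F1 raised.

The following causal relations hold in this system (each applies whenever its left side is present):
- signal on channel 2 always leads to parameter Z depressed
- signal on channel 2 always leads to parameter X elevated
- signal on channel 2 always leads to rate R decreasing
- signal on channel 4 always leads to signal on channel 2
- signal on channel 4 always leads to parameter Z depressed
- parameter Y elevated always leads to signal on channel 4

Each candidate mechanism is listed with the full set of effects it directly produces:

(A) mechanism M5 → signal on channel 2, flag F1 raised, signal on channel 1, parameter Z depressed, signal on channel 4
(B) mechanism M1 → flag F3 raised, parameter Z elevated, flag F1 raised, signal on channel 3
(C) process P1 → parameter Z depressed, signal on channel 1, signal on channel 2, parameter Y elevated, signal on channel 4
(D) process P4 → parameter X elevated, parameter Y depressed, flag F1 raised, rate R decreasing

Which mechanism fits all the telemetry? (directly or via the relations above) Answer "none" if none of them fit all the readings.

A

Per-candidate check:
(A) mechanism M5 — signal on channel 1 match; parameter Z depressed match; signal on channel 2 match; signal on channel 4 match; flag F1 raised match
(B) mechanism M1 — fails on signal on channel 1, parameter Z depressed, signal on channel 2, signal on channel 4 (predicts parameter Z elevated, not parameter Z depressed)
(C) process P1 — signal on channel 1 match; parameter Z depressed match; signal on channel 2 match; signal on channel 4 match; flag F1 raised miss
(D) process P4 — does not account for signal on channel 1, parameter Z depressed, signal on channel 2, signal on channel 4
Only (A) is consistent with every observation.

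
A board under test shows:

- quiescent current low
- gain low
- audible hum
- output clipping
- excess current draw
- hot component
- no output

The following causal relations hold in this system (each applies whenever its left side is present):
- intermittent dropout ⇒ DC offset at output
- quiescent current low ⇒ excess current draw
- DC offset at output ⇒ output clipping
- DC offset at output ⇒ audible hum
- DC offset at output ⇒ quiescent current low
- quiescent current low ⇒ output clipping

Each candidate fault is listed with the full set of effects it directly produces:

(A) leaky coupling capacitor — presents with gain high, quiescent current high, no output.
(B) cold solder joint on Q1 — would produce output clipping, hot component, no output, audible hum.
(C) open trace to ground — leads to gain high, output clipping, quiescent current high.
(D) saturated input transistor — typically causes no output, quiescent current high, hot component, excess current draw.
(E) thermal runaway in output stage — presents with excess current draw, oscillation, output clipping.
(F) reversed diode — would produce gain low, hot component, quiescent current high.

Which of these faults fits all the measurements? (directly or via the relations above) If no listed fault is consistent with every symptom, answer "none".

none

Per-candidate check:
(A) leaky coupling capacitor — quiescent current low miss; gain low miss; audible hum miss; output clipping miss; excess current draw miss; hot component miss; no output match
(B) cold solder joint on Q1 — does not account for quiescent current low, gain low, excess current draw
(C) open trace to ground — fails on quiescent current low, gain low, audible hum, excess current draw, hot component, no output (predicts quiescent current high, not quiescent current low; predicts gain high, not gain low)
(D) saturated input transistor — quiescent current low miss; gain low miss; audible hum miss; output clipping miss; excess current draw match; hot component match; no output match
(E) thermal runaway in output stage — does not account for quiescent current low, gain low, audible hum, hot component, no output
(F) reversed diode — fails on quiescent current low, audible hum, output clipping, excess current draw, no output (predicts quiescent current high, not quiescent current low)
Every candidate fails on at least one observation.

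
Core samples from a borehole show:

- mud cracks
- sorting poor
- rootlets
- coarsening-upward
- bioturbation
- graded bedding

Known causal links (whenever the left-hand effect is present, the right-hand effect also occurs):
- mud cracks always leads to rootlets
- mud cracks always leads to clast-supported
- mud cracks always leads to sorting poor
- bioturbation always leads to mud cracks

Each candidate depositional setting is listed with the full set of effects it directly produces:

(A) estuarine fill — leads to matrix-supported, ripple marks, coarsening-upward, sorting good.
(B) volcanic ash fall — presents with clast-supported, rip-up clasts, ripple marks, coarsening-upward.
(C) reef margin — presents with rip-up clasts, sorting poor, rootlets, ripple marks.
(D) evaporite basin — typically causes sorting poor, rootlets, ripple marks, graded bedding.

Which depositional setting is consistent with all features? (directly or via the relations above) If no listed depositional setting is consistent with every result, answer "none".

Per-candidate check:
(A) estuarine fill — fails on mud cracks, sorting poor, rootlets, bioturbation, graded bedding (predicts sorting good, not sorting poor)
(B) volcanic ash fall — does not account for mud cracks, sorting poor, rootlets, bioturbation, graded bedding
(C) reef margin — does not account for mud cracks, coarsening-upward, bioturbation, graded bedding
(D) evaporite basin — mud cracks ✗; sorting poor ✓; rootlets ✓; coarsening-upward ✗; bioturbation ✗; graded bedding ✓
None of the listed candidates fits everything.

none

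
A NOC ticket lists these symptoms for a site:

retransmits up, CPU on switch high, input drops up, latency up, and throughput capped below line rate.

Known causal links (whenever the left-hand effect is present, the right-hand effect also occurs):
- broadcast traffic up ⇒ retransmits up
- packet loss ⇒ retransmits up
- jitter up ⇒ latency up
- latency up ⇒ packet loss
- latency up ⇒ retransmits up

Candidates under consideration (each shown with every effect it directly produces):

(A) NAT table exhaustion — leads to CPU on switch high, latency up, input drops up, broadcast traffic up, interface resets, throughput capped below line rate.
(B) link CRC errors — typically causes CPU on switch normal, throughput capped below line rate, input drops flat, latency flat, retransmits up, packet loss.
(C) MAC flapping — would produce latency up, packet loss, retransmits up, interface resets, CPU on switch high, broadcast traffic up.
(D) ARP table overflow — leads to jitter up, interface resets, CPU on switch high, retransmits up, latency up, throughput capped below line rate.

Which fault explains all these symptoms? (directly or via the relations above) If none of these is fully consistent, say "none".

A

Checking each candidate against the observations:
(A) NAT table exhaustion — retransmits up yes (by latency up → retransmits up); CPU on switch high yes; input drops up yes; latency up yes; throughput capped below line rate yes
(B) link CRC errors — fails on CPU on switch high, input drops up, latency up (predicts CPU on switch normal, not CPU on switch high; predicts input drops flat, not input drops up; predicts latency flat, not latency up)
(C) MAC flapping — retransmits up yes; CPU on switch high yes; input drops up NO; latency up yes; throughput capped below line rate NO
(D) ARP table overflow — does not account for input drops up
Only (A) is consistent with every observation.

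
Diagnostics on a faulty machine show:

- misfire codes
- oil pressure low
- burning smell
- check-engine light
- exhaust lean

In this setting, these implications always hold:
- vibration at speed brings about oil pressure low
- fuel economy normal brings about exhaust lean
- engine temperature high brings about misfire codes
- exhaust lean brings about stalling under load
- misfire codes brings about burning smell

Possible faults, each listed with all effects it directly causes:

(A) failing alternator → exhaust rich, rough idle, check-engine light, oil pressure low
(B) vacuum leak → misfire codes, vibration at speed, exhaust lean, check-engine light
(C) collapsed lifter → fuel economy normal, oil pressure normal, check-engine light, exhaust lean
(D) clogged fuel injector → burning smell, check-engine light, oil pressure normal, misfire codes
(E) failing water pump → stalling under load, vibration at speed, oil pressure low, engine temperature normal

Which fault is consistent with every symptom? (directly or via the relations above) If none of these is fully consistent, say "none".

Checking each candidate against the observations:
(A) failing alternator — misfire codes -; oil pressure low +; burning smell -; check-engine light +; exhaust lean -
(B) vacuum leak — accounts for every observation (oil pressure low via vibration at speed → oil pressure low)
(C) collapsed lifter — misfire codes -; oil pressure low -; burning smell -; check-engine light +; exhaust lean +
(D) clogged fuel injector — fails on oil pressure low, exhaust lean (predicts oil pressure normal, not oil pressure low)
(E) failing water pump — misfire codes -; oil pressure low +; burning smell -; check-engine light -; exhaust lean -
(B) alone accounts for all the evidence.

B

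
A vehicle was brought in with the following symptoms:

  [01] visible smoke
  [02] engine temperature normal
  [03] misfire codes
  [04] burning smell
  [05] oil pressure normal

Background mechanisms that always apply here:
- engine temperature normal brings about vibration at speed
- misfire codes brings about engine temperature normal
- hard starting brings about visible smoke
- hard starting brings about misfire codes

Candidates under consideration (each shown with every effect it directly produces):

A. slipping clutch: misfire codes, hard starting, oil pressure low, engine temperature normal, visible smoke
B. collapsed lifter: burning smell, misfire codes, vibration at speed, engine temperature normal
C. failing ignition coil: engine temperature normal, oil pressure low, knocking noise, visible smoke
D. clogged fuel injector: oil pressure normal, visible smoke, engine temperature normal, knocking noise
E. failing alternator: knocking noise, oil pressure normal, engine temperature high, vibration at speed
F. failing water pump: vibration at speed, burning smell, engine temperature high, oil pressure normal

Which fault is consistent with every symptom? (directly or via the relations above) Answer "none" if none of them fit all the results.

Per-candidate check:
(A) slipping clutch — fails on burning smell, oil pressure normal (predicts oil pressure low, not oil pressure normal)
(B) collapsed lifter — does not account for visible smoke, oil pressure normal
(C) failing ignition coil — visible smoke yes; engine temperature normal yes; misfire codes NO; burning smell NO; oil pressure normal NO
(D) clogged fuel injector — visible smoke yes; engine temperature normal yes; misfire codes NO; burning smell NO; oil pressure normal yes
(E) failing alternator — fails on visible smoke, engine temperature normal, misfire codes, burning smell (predicts engine temperature high, not engine temperature normal)
(F) failing water pump — visible smoke NO; engine temperature normal NO; misfire codes NO; burning smell yes; oil pressure normal yes
No candidate is consistent with all observations.

none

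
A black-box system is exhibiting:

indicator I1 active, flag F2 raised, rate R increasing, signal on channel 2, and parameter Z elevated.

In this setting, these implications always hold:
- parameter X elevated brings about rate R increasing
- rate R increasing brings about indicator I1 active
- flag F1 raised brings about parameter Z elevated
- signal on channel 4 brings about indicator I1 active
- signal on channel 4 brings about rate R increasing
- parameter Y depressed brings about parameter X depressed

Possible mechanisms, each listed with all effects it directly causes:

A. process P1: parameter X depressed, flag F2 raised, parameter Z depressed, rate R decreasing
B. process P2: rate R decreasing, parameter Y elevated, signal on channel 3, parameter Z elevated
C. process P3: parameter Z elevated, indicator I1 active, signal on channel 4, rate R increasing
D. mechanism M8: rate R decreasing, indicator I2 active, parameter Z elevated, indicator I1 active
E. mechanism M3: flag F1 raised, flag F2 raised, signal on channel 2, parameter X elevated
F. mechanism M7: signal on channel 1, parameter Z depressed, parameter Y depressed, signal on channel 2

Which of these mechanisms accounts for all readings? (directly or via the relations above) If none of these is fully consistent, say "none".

Checking each candidate against the observations:
(A) process P1 — fails on indicator I1 active, rate R increasing, signal on channel 2, parameter Z elevated (predicts rate R decreasing, not rate R increasing; predicts parameter Z depressed, not parameter Z elevated)
(B) process P2 — indicator I1 active ✗; flag F2 raised ✗; rate R increasing ✗; signal on channel 2 ✗; parameter Z elevated ✓
(C) process P3 — indicator I1 active ✓; flag F2 raised ✗; rate R increasing ✓; signal on channel 2 ✗; parameter Z elevated ✓
(D) mechanism M8 — fails on flag F2 raised, rate R increasing, signal on channel 2 (predicts rate R decreasing, not rate R increasing)
(E) mechanism M3 — accounts for every observation (indicator I1 active by parameter X elevated → rate R increasing → indicator I1 active)
(F) mechanism M7 — indicator I1 active ✗; flag F2 raised ✗; rate R increasing ✗; signal on channel 2 ✓; parameter Z elevated ✗
(E) alone accounts for all the evidence.

E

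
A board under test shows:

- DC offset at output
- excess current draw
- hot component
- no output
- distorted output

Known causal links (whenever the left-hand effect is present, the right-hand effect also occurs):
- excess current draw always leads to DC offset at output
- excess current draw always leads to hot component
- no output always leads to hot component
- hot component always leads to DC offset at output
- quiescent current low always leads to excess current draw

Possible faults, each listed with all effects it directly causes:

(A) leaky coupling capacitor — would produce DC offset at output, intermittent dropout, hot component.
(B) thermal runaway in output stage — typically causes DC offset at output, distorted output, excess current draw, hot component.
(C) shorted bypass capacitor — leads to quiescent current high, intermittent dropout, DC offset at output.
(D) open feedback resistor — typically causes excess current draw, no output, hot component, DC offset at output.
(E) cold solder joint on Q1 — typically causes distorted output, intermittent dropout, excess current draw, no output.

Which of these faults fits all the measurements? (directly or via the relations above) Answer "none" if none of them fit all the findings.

E

For each candidate, compare predicted effects to what was observed:
(A) leaky coupling capacitor — DC offset at output yes; excess current draw NO; hot component yes; no output NO; distorted output NO
(B) thermal runaway in output stage — does not account for no output
(C) shorted bypass capacitor — does not account for excess current draw, hot component, no output, distorted output
(D) open feedback resistor — DC offset at output yes; excess current draw yes; hot component yes; no output yes; distorted output NO
(E) cold solder joint on Q1 — DC offset at output yes (via excess current draw → DC offset at output); excess current draw yes; hot component yes (via excess current draw → hot component); no output yes; distorted output yes
Only (E) is consistent with every observation.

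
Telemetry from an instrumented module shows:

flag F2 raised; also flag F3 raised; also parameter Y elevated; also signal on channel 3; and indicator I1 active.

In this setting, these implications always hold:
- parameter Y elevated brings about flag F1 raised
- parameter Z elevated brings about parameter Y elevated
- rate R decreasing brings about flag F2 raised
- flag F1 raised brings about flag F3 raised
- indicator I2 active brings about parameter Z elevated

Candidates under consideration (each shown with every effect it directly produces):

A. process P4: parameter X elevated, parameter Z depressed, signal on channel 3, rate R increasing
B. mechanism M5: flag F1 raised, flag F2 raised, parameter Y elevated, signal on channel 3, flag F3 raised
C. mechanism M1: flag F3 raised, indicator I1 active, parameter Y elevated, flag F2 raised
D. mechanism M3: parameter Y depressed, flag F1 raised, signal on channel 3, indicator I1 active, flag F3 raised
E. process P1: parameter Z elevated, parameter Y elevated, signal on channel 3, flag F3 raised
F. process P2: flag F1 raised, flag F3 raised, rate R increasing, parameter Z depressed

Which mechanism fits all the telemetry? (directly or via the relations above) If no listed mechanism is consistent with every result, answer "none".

none

For each candidate, compare predicted effects to what was observed:
(A) process P4 — flag F2 raised ✗; flag F3 raised ✗; parameter Y elevated ✗; signal on channel 3 ✓; indicator I1 active ✗
(B) mechanism M5 — does not account for indicator I1 active
(C) mechanism M1 — flag F2 raised ✓; flag F3 raised ✓; parameter Y elevated ✓; signal on channel 3 ✗; indicator I1 active ✓
(D) mechanism M3 — flag F2 raised ✗; flag F3 raised ✓; parameter Y elevated ✗; signal on channel 3 ✓; indicator I1 active ✓
(E) process P1 — flag F2 raised ✗; flag F3 raised ✓; parameter Y elevated ✓; signal on channel 3 ✓; indicator I1 active ✗
(F) process P2 — does not account for flag F2 raised, parameter Y elevated, signal on channel 3, indicator I1 active
No candidate is consistent with all observations.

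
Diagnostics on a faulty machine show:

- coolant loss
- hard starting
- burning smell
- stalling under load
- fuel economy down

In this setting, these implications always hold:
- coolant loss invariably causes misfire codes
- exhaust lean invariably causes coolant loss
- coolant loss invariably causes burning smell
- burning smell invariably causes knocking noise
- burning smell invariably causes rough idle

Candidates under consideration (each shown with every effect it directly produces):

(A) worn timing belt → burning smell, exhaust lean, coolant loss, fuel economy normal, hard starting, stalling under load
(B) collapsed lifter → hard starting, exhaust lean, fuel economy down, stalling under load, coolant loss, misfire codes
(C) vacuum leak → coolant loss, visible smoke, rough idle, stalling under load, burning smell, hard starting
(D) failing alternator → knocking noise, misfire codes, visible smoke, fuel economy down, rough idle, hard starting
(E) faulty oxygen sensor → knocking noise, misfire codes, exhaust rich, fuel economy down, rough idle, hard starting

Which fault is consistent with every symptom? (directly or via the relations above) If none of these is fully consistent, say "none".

B

Testing each hypothesis:
(A) worn timing belt — coolant loss ✓; hard starting ✓; burning smell ✓; stalling under load ✓; fuel economy down ✗
(B) collapsed lifter — coolant loss ✓; hard starting ✓; burning smell ✓ (via coolant loss → burning smell); stalling under load ✓; fuel economy down ✓
(C) vacuum leak — coolant loss ✓; hard starting ✓; burning smell ✓; stalling under load ✓; fuel economy down ✗
(D) failing alternator — does not account for coolant loss, burning smell, stalling under load
(E) faulty oxygen sensor — does not account for coolant loss, burning smell, stalling under load
(B) alone accounts for all the evidence.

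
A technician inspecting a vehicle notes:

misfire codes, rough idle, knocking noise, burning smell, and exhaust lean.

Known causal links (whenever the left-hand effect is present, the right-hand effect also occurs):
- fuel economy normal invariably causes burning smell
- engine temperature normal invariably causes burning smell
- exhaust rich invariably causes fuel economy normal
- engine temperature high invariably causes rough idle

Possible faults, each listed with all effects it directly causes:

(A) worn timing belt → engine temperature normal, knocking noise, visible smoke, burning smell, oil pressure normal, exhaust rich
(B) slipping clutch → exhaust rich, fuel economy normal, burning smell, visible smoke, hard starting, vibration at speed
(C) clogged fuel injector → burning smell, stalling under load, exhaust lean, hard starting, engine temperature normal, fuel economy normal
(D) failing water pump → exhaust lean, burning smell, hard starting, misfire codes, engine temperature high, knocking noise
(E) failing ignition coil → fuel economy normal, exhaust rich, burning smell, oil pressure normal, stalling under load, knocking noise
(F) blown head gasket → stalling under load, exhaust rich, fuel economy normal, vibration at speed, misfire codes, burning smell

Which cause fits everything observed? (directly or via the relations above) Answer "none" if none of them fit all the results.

For each candidate, compare predicted effects to what was observed:
(A) worn timing belt — misfire codes NO; rough idle NO; knocking noise yes; burning smell yes; exhaust lean NO
(B) slipping clutch — fails on misfire codes, rough idle, knocking noise, exhaust lean (predicts exhaust rich, not exhaust lean)
(C) clogged fuel injector — misfire codes NO; rough idle NO; knocking noise NO; burning smell yes; exhaust lean yes
(D) failing water pump — misfire codes yes; rough idle yes (by engine temperature high → rough idle); knocking noise yes; burning smell yes; exhaust lean yes
(E) failing ignition coil — fails on misfire codes, rough idle, exhaust lean (predicts exhaust rich, not exhaust lean)
(F) blown head gasket — fails on rough idle, knocking noise, exhaust lean (predicts exhaust rich, not exhaust lean)
Only (D) is consistent with every observation.

D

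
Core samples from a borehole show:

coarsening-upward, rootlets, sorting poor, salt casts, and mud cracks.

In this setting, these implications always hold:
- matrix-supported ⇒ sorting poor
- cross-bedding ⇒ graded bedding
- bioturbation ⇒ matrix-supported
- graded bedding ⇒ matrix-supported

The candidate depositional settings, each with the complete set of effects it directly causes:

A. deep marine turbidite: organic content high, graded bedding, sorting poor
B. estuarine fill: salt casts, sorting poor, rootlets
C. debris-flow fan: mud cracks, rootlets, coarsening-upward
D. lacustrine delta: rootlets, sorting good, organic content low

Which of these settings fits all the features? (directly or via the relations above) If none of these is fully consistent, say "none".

Per-candidate check:
(A) deep marine turbidite — coarsening-upward ✗; rootlets ✗; sorting poor ✓; salt casts ✗; mud cracks ✗
(B) estuarine fill — does not account for coarsening-upward, mud cracks
(C) debris-flow fan — coarsening-upward ✓; rootlets ✓; sorting poor ✗; salt casts ✗; mud cracks ✓
(D) lacustrine delta — coarsening-upward ✗; rootlets ✓; sorting poor ✗; salt casts ✗; mud cracks ✗
None of the listed candidates fits everything.

none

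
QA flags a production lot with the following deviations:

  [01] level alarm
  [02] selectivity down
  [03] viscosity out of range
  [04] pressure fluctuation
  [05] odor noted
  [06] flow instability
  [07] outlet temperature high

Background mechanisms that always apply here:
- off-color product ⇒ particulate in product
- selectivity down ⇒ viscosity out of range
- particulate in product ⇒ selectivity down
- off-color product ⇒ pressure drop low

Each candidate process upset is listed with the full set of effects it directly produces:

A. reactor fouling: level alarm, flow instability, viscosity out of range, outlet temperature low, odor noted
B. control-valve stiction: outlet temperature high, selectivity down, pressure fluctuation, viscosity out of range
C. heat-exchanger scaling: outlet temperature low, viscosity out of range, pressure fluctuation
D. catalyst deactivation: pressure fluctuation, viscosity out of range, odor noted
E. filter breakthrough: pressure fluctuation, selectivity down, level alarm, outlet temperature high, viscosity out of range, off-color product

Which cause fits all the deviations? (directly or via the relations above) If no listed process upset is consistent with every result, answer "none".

Testing each hypothesis:
(A) reactor fouling — level alarm ✓; selectivity down ✗; viscosity out of range ✓; pressure fluctuation ✗; odor noted ✓; flow instability ✓; outlet temperature high ✗
(B) control-valve stiction — does not account for level alarm, odor noted, flow instability
(C) heat-exchanger scaling — level alarm ✗; selectivity down ✗; viscosity out of range ✓; pressure fluctuation ✓; odor noted ✗; flow instability ✗; outlet temperature high ✗
(D) catalyst deactivation — does not account for level alarm, selectivity down, flow instability, outlet temperature high
(E) filter breakthrough — level alarm ✓; selectivity down ✓; viscosity out of range ✓; pressure fluctuation ✓; odor noted ✗; flow instability ✗; outlet temperature high ✓
Every candidate fails on at least one observation.

none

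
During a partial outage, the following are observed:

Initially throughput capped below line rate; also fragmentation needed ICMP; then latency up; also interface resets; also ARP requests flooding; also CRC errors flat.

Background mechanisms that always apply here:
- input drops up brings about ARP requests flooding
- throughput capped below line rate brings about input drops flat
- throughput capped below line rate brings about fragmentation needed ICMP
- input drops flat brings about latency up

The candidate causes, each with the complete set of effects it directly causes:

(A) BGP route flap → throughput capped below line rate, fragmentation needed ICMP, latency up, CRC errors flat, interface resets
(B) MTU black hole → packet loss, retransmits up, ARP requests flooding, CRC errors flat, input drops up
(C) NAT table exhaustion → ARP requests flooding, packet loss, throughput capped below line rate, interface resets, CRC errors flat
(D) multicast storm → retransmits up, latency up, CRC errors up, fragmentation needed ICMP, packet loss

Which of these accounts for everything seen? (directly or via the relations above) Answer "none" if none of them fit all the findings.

Checking each candidate against the observations:
(A) BGP route flap — throughput capped below line rate yes; fragmentation needed ICMP yes; latency up yes; interface resets yes; ARP requests flooding NO; CRC errors flat yes
(B) MTU black hole — does not account for throughput capped below line rate, fragmentation needed ICMP, latency up, interface resets
(C) NAT table exhaustion — accounts for every observation (fragmentation needed ICMP by throughput capped below line rate → fragmentation needed ICMP)
(D) multicast storm — fails on throughput capped below line rate, interface resets, ARP requests flooding, CRC errors flat (predicts CRC errors up, not CRC errors flat)
(C) is the only candidate with no mismatches.

C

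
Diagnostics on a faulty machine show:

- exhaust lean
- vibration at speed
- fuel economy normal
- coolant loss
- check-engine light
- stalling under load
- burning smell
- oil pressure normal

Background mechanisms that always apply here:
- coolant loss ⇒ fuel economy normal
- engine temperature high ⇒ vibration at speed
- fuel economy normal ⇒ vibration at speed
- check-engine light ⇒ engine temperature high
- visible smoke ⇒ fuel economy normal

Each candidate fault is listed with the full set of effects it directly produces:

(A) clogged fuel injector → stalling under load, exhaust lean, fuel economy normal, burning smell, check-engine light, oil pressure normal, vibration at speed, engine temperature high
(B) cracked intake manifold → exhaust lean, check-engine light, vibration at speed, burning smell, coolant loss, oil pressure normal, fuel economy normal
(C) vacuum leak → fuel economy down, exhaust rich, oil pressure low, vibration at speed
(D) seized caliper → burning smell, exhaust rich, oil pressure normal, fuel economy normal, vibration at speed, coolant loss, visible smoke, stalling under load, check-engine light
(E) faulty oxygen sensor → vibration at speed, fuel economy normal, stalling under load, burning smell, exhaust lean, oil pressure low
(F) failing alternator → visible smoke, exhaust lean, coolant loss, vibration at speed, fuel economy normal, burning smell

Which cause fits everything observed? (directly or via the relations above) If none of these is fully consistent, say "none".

none

Per-candidate check:
(A) clogged fuel injector — does not account for coolant loss
(B) cracked intake manifold — exhaust lean +; vibration at speed +; fuel economy normal +; coolant loss +; check-engine light +; stalling under load -; burning smell +; oil pressure normal +
(C) vacuum leak — exhaust lean -; vibration at speed +; fuel economy normal -; coolant loss -; check-engine light -; stalling under load -; burning smell -; oil pressure normal -
(D) seized caliper — fails on exhaust lean (predicts exhaust rich, not exhaust lean)
(E) faulty oxygen sensor — exhaust lean +; vibration at speed +; fuel economy normal +; coolant loss -; check-engine light -; stalling under load +; burning smell +; oil pressure normal -
(F) failing alternator — does not account for check-engine light, stalling under load, oil pressure normal
No candidate is consistent with all observations.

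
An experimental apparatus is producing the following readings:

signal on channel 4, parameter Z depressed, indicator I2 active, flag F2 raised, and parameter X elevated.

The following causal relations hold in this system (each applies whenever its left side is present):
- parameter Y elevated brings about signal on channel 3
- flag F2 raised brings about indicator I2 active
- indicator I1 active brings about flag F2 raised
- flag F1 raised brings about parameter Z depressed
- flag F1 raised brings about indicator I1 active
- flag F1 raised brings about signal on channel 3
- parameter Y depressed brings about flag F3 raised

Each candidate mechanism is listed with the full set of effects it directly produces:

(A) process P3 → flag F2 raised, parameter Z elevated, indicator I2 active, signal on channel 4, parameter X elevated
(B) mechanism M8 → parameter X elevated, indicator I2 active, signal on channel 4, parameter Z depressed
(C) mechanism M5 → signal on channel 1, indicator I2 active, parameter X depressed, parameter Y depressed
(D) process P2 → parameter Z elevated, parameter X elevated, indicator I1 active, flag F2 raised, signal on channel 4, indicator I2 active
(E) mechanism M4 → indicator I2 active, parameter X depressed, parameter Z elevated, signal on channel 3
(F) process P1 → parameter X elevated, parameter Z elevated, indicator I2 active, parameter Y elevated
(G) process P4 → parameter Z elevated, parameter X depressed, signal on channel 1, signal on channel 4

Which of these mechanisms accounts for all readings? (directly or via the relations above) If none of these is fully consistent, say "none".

Per-candidate check:
(A) process P3 — signal on channel 4 yes; parameter Z depressed NO; indicator I2 active yes; flag F2 raised yes; parameter X elevated yes
(B) mechanism M8 — does not account for flag F2 raised
(C) mechanism M5 — signal on channel 4 NO; parameter Z depressed NO; indicator I2 active yes; flag F2 raised NO; parameter X elevated NO
(D) process P2 — signal on channel 4 yes; parameter Z depressed NO; indicator I2 active yes; flag F2 raised yes; parameter X elevated yes
(E) mechanism M4 — signal on channel 4 NO; parameter Z depressed NO; indicator I2 active yes; flag F2 raised NO; parameter X elevated NO
(F) process P1 — fails on signal on channel 4, parameter Z depressed, flag F2 raised (predicts parameter Z elevated, not parameter Z depressed)
(G) process P4 — fails on parameter Z depressed, indicator I2 active, flag F2 raised, parameter X elevated (predicts parameter Z elevated, not parameter Z depressed; predicts parameter X depressed, not parameter X elevated)
No candidate is consistent with all observations.

none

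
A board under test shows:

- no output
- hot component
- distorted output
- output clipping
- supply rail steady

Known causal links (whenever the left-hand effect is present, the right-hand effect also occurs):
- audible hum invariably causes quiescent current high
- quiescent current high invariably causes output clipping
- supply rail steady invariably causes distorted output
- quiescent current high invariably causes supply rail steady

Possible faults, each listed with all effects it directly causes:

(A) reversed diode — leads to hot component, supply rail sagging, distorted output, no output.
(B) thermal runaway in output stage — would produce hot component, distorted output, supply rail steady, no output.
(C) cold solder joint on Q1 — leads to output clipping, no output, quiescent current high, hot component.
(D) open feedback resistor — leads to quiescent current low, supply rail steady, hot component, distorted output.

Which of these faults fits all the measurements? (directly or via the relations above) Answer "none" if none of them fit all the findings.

C

Per-candidate check:
(A) reversed diode — no output match; hot component match; distorted output match; output clipping miss; supply rail steady miss
(B) thermal runaway in output stage — no output match; hot component match; distorted output match; output clipping miss; supply rail steady match
(C) cold solder joint on Q1 — accounts for every observation (distorted output through quiescent current high → supply rail steady → distorted output)
(D) open feedback resistor — does not account for no output, output clipping
(C) alone accounts for all the evidence.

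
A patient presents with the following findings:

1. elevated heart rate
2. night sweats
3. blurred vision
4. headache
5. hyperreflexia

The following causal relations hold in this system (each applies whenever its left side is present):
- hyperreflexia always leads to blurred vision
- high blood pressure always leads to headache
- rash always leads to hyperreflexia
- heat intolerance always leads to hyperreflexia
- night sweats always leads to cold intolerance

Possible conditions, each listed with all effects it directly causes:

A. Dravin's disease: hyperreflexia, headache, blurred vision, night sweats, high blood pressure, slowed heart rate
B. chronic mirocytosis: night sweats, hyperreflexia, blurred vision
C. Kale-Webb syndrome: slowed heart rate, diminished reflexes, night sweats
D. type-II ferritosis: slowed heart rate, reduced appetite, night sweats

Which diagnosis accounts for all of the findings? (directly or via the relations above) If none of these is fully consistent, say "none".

none

Testing each hypothesis:
(A) Dravin's disease — elevated heart rate ✗; night sweats ✓; blurred vision ✓; headache ✓; hyperreflexia ✓
(B) chronic mirocytosis — does not account for elevated heart rate, headache
(C) Kale-Webb syndrome — fails on elevated heart rate, blurred vision, headache, hyperreflexia (predicts slowed heart rate, not elevated heart rate; predicts diminished reflexes, not hyperreflexia)
(D) type-II ferritosis — fails on elevated heart rate, blurred vision, headache, hyperreflexia (predicts slowed heart rate, not elevated heart rate)
None of the listed candidates fits everything.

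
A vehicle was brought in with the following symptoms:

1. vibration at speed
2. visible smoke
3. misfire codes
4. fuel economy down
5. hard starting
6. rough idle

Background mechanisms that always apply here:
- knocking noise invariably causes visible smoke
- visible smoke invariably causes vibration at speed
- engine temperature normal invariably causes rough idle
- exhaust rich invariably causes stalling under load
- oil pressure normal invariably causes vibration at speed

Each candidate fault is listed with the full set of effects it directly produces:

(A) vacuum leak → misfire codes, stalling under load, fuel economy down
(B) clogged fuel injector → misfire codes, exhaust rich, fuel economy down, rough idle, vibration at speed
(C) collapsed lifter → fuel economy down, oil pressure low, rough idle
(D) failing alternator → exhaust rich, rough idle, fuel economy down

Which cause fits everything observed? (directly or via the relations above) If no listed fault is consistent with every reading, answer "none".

none

For each candidate, compare predicted effects to what was observed:
(A) vacuum leak — does not account for vibration at speed, visible smoke, hard starting, rough idle
(B) clogged fuel injector — does not account for visible smoke, hard starting
(C) collapsed lifter — vibration at speed -; visible smoke -; misfire codes -; fuel economy down +; hard starting -; rough idle +
(D) failing alternator — vibration at speed -; visible smoke -; misfire codes -; fuel economy down +; hard starting -; rough idle +
No candidate is consistent with all observations.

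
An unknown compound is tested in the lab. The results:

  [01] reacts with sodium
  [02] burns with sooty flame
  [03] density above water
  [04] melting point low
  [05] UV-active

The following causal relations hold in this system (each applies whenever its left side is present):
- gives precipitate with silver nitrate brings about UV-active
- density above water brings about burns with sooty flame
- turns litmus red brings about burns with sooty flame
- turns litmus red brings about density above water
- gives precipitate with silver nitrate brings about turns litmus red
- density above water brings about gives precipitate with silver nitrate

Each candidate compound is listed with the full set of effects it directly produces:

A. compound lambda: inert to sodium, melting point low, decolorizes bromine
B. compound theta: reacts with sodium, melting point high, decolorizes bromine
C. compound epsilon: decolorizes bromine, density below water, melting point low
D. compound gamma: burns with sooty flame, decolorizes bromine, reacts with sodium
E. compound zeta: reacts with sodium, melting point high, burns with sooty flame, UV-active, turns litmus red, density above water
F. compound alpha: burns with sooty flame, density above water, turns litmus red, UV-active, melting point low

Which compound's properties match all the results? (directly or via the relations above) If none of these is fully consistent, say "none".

Checking each candidate against the observations:
(A) compound lambda — fails on reacts with sodium, burns with sooty flame, density above water, UV-active (predicts inert to sodium, not reacts with sodium)
(B) compound theta — fails on burns with sooty flame, density above water, melting point low, UV-active (predicts melting point high, not melting point low)
(C) compound epsilon — fails on reacts with sodium, burns with sooty flame, density above water, UV-active (predicts density below water, not density above water)
(D) compound gamma — does not account for density above water, melting point low, UV-active
(E) compound zeta — reacts with sodium match; burns with sooty flame match; density above water match; melting point low miss; UV-active match
(F) compound alpha — reacts with sodium miss; burns with sooty flame match; density above water match; melting point low match; UV-active match
Every candidate fails on at least one observation.

none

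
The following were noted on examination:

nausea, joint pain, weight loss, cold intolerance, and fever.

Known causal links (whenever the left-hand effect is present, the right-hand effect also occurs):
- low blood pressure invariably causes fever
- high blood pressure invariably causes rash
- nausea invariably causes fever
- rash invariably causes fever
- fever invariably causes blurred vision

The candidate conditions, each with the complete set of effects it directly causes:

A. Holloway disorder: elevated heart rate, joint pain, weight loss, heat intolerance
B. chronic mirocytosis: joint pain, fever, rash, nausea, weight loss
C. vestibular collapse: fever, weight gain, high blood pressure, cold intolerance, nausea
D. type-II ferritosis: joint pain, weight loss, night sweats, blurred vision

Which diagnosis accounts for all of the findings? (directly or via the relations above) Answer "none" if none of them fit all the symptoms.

Per-candidate check:
(A) Holloway disorder — fails on nausea, cold intolerance, fever (predicts heat intolerance, not cold intolerance)
(B) chronic mirocytosis — nausea ✓; joint pain ✓; weight loss ✓; cold intolerance ✗; fever ✓
(C) vestibular collapse — nausea ✓; joint pain ✗; weight loss ✗; cold intolerance ✓; fever ✓
(D) type-II ferritosis — does not account for nausea, cold intolerance, fever
None of the listed candidates fits everything.

none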